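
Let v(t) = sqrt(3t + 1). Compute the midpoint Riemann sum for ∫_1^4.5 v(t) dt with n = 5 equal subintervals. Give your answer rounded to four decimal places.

Δt = (4.5 − 1)/5 = 0.7.
Midpoints: 1.35, 2.05, 2.75, 3.45, 4.15.
v(1.35) ≈ 2.2472, v(2.05) ≈ 2.6739, v(2.75) ≈ 3.0414, v(3.45) ≈ 3.3690, v(4.15) ≈ 3.6674.
Sum = Δt · [v(1.35) + v(2.05) + v(2.75) + v(3.45) + v(4.15)].
Sum ≈ 10.4993.

10.4993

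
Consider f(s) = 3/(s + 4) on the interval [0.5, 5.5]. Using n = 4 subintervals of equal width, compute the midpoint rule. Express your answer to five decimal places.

2.23428

Δs = (5.5 − 0.5)/4 = 1.25.
Midpoints: 1.125, 2.375, 3.625, 4.875.
f(1.125) = 24/41, f(2.375) = 8/17, f(3.625) = 24/61, f(4.875) = 24/71.
Sum = Δs · [f(1.125) + f(2.375) + f(3.625) + f(4.875)].
Sum ≈ 2.23428.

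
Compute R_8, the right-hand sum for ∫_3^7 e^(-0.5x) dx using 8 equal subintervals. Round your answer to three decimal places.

0.340

Δx = (7 − 3)/8 = 0.5.
Right endpoints: 3.5, 4, 4.5, 5, 5.5, 6, 6.5, 7.
f(3.5) ≈ 0.174, f(4) ≈ 0.135, f(4.5) ≈ 0.105, f(5) ≈ 0.082, f(5.5) ≈ 0.064, f(6) ≈ 0.050, f(6.5) ≈ 0.039, f(7) ≈ 0.030.
Sum = Δx · [f(3.5) + f(4) + f(4.5) + ...].
Sum ≈ 0.340.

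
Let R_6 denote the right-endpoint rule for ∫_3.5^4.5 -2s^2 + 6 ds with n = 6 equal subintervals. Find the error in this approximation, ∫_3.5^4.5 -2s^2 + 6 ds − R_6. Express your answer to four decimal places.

1.3426

Exact integral: ∫_3.5^4.5 f(s) ds ≈ -26.166667.
R_6 ≈ -27.509259.
Error ≈ -26.166667 − (-27.509259) ≈ 1.3426.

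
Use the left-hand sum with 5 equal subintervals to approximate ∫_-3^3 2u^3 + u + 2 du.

Δu = (3 − (-3))/5 = 1.2.
Left endpoints: -3, -1.8, -0.6, 0.6, 1.8.
f(-3) = -55, f(-1.8) = -11.464, f(-0.6) = 0.968, f(0.6) = 3.032, f(1.8) = 15.464.
Sum = Δu · [f(-3) + f(-1.8) + f(-0.6) + f(0.6) + f(1.8)].
Sum = -56.4.

-56.4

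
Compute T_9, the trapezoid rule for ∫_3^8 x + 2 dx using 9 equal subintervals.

Δx = (8 − 3)/9 = 5/9.
f(3) = 5, f(32/9) = 50/9, f(37/9) = 55/9, f(14/3) = 20/3, f(47/9) = 65/9, f(52/9) = 70/9, f(19/3) = 25/3, f(62/9) = 80/9, f(67/9) = 85/9, f(8) = 10.
T_9 = (Δx/2)·[f(x_0) + 2f(x_1) + ... + 2f(x_{8}) + f(x_9)].
Sum = 37.5.

37.5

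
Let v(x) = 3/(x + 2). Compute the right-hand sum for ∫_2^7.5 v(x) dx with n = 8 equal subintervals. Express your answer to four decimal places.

2.4518

Δx = (7.5 − 2)/8 = 0.6875.
Right endpoints: 2.6875, 3.375, 4.0625, 4.75, 5.4375, 6.125, 6.8125, 7.5.
v(2.6875) = 0.64, v(3.375) = 24/43, v(4.0625) = 48/97, v(4.75) = 4/9, v(5.4375) = 48/119, v(6.125) = 24/65, v(6.8125) = 16/47, v(7.5) = 6/19.
Sum = Δx · [v(2.6875) + v(3.375) + v(4.0625) + ...].
Sum ≈ 2.4518.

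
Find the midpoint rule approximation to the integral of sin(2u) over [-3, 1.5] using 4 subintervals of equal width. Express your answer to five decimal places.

1.21579

Δu = (1.5 − (-3))/4 = 1.125.
Midpoints: -2.4375, -1.3125, -0.1875, 0.9375.
f(-2.4375) ≈ 0.98681, f(-1.3125) ≈ -0.49392, f(-0.1875) ≈ -0.36627, f(0.9375) ≈ 0.95409.
Sum = Δu · [f(-2.4375) + f(-1.3125) + f(-0.1875) + f(0.9375)].
Sum ≈ 1.21579.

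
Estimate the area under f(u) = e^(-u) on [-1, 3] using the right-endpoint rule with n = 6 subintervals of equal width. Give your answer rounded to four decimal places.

1.8771

Δu = (3 − (-1))/6 = 2/3.
Right endpoints: -1/3, 1/3, 1, 5/3, 7/3, 3.
f(-1/3) ≈ 1.3956, f(1/3) ≈ 0.7165, f(1) ≈ 0.3679, f(5/3) ≈ 0.1889, f(7/3) ≈ 0.0970, f(3) ≈ 0.0498.
Sum = Δu · [f(-1/3) + f(1/3) + f(1) + ...].
Sum ≈ 1.8771.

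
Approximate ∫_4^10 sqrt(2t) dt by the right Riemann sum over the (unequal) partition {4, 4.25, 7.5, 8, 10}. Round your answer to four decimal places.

Subinterval widths: 0.25, 3.25, 0.5, 2.
Right endpoints: 4.25, 7.5, 8, 10.
f(4.25) ≈ 2.9155, f(7.5) ≈ 3.8730, f(8) ≈ 4.0000, f(10) ≈ 4.4721.
Sum = Σ Δt_i · f(t_i).
Sum ≈ 24.2603.

24.2603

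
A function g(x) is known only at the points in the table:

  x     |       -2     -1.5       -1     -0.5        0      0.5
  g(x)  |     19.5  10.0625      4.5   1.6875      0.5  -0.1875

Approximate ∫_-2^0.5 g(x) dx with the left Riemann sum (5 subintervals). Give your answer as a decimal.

Δx = 0.5.
Sum = 0.5·[19.5 + 10.0625 + 4.5 + 1.6875 + 0.5] = 18.125.

18.125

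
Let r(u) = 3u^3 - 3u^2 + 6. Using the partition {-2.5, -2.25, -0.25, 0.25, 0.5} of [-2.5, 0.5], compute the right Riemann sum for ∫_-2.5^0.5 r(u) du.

Subinterval widths: 0.25, 2, 0.5, 0.25.
Right endpoints: -2.25, -0.25, 0.25, 0.5.
r(-2.25) = -43.359375, r(-0.25) = 5.765625, r(0.25) = 5.859375, r(0.5) = 5.625.
Sum = Σ Δu_i · r(u_i).
Sum = 5.02734375.

5.02734375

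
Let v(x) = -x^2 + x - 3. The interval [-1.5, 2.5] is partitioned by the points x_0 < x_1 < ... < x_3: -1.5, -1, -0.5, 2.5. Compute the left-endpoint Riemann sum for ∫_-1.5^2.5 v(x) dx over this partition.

Subinterval widths: 0.5, 0.5, 3.
Left endpoints: -1.5, -1, -0.5.
v(-1.5) = -6.75, v(-1) = -5, v(-0.5) = -3.75.
Sum = Σ Δx_i · v(x_i).
Sum = -17.125.

-17.125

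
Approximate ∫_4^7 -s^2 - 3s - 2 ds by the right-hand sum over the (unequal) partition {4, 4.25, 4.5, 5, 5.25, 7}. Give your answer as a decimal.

Subinterval widths: 0.25, 0.25, 0.5, 0.25, 1.75.
Right endpoints: 4.25, 4.5, 5, 5.25, 7.
f(4.25) = -32.8125, f(4.5) = -35.75, f(5) = -42, f(5.25) = -45.3125, f(7) = -72.
Sum = Σ Δs_i · f(s_i).
Sum = -175.46875.

-175.46875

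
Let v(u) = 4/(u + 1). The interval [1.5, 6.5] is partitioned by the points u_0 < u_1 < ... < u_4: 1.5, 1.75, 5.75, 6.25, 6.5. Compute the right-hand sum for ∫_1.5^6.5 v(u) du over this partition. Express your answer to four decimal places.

3.1432

Subinterval widths: 0.25, 4, 0.5, 0.25.
Right endpoints: 1.75, 5.75, 6.25, 6.5.
v(1.75) = 16/11, v(5.75) = 16/27, v(6.25) = 16/29, v(6.5) = 8/15.
Sum = Σ Δu_i · v(u_i).
Sum ≈ 3.1432.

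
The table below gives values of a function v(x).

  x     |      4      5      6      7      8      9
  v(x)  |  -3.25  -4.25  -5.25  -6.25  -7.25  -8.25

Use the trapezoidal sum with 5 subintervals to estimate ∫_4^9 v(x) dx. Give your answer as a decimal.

-28.75

Δx = 1.
T_5 = (1/2)·[(-3.25) + 2·(-4.25) + 2·(-5.25) + 2·(-6.25) + 2·(-7.25) + (-8.25)] = -28.75.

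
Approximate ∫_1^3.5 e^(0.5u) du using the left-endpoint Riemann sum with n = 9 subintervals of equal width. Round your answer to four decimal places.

7.6547

Δu = (3.5 − 1)/9 = 5/18.
Left endpoints: 1, 23/18, 14/9, 11/6, 19/9, 43/18, 8/3, 53/18, 29/9.
f(1) ≈ 1.6487, f(23/18) ≈ 1.8944, f(14/9) ≈ 2.1766, f(11/6) ≈ 2.5009, f(19/9) ≈ 2.8736, f(43/18) ≈ 3.3017, f(8/3) ≈ 3.7937, f(53/18) ≈ 4.3589, f(29/9) ≈ 5.0084.
Sum = Δu · [f(1) + f(23/18) + f(14/9) + ...].
Sum ≈ 7.6547.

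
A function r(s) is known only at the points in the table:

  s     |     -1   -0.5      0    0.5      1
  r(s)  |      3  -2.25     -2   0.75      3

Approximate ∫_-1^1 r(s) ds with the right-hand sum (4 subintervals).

-0.25

Δs = 0.5.
Sum = 0.5·[(-2.25) + (-2) + 0.75 + 3] = -0.25.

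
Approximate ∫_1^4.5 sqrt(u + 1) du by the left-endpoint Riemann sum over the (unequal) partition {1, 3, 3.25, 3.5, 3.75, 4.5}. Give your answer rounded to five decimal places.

6.00873

Subinterval widths: 2, 0.25, 0.25, 0.25, 0.75.
Left endpoints: 1, 3, 3.25, 3.5, 3.75.
f(1) ≈ 1.41421, f(3) ≈ 2.00000, f(3.25) ≈ 2.06155, f(3.5) ≈ 2.12132, f(3.75) ≈ 2.17945.
Sum = Σ Δu_i · f(u_i).
Sum ≈ 6.00873.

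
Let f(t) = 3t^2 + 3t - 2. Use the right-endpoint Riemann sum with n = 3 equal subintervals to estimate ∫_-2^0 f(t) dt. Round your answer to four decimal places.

-3.5556

Δt = (0 − (-2))/3 = 2/3.
Right endpoints: -4/3, -2/3, 0.
f(-4/3) = -2/3, f(-2/3) = -8/3, f(0) = -2.
Sum = Δt · [f(-4/3) + f(-2/3) + f(0)].
Sum ≈ -3.5556.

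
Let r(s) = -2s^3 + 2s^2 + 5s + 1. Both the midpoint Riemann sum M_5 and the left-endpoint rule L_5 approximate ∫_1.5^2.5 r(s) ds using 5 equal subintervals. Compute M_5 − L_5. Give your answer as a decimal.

M_5 = 2.2.
L_5 = 3.25.
M_5 − L_5 = -1.05.

-1.05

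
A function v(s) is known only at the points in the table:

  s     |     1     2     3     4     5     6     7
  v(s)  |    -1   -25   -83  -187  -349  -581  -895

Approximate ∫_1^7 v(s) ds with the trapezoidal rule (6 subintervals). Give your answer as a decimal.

-1673

Δs = 1.
T_6 = (1/2)·[(-1) + 2·(-25) + 2·(-83) + 2·(-187) + 2·(-349) + 2·(-581) + (-895)] = -1673.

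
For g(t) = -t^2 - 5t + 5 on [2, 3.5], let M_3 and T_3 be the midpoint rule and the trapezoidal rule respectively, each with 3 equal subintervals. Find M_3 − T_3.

M_3 = -24.71875.
T_3 = -24.8125.
M_3 − T_3 = 0.09375.

0.09375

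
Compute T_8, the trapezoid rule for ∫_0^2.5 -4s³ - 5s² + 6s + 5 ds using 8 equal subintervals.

Δs = (2.5 − 0)/8 = 0.3125.
f(0) = 5, f(0.3125) = 6415/1024, f(0.625) = 5.8203125, f(0.9375) = 3005/1024, f(1.25) = -3.125, f(1.5625) = -13405/1024, f(1.875) = -27.6953125, f(2.1875) = -48815/1024, f(2.5) = -73.75.
T_8 = (Δs/2)·[f(s_0) + 2f(s_1) + ... + 2f(s_{7}) + f(s_8)].
Sum = -34.66796875.

-34.66796875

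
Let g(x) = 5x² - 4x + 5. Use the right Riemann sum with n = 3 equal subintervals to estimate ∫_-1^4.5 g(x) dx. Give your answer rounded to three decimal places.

226.009

Δx = (4.5 − (-1))/3 = 11/6.
Right endpoints: 5/6, 8/3, 4.5.
g(5/6) = 185/36, g(8/3) = 269/9, g(4.5) = 88.25.
Sum = Δx · [g(5/6) + g(8/3) + g(4.5)].
Sum ≈ 226.009.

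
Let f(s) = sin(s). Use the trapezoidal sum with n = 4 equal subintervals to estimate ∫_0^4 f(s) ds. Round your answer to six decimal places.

1.513487

Δs = (4 − 0)/4 = 1.
f(0) ≈ 0.000000, f(1) ≈ 0.841471, f(2) ≈ 0.909297, f(3) ≈ 0.141120, f(4) ≈ -0.756802.
T_4 = (Δs/2)·[f(s_0) + 2f(s_1) + 2f(s_2) + 2f(s_3) + f(s_4)].
Sum ≈ 1.513487.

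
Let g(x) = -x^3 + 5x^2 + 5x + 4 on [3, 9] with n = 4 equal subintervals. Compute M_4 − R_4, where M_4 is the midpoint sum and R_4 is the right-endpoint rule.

M_4 = -231.375.
R_4 = -509.25.
M_4 − R_4 = 277.875.

277.875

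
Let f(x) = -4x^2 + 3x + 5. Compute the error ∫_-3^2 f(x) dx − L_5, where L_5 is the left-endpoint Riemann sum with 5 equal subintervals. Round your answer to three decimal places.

20.833

Exact integral: ∫_-3^2 f(x) dx ≈ -29.16667.
L_5 = -50.
Error ≈ -29.16667 − (-50) ≈ 20.833.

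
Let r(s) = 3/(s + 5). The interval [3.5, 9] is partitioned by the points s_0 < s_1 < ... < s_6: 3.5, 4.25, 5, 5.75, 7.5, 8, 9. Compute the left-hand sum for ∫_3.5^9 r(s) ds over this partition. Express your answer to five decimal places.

Subinterval widths: 0.75, 0.75, 0.75, 1.75, 0.5, 1.
Left endpoints: 3.5, 4.25, 5, 5.75, 7.5, 8.
r(3.5) = 6/17, r(4.25) = 12/37, r(5) = 0.3, r(5.75) = 12/43, r(7.5) = 0.24, r(8) = 3/13.
Sum = Σ Δs_i · r(s_i).
Sum ≈ 1.57209.

1.57209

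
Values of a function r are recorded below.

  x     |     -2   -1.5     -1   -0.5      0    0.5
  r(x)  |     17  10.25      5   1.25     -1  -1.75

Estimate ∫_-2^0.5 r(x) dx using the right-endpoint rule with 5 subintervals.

Δx = 0.5.
Sum = 0.5·[10.25 + 5 + 1.25 + (-1) + (-1.75)] = 6.875.

6.875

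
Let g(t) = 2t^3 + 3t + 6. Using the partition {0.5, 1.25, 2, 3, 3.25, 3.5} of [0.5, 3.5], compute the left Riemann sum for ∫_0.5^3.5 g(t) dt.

82.40625

Subinterval widths: 0.75, 0.75, 1, 0.25, 0.25.
Left endpoints: 0.5, 1.25, 2, 3, 3.25.
g(0.5) = 7.75, g(1.25) = 13.65625, g(2) = 28, g(3) = 69, g(3.25) = 84.40625.
Sum = Σ Δt_i · g(t_i).
Sum = 82.40625.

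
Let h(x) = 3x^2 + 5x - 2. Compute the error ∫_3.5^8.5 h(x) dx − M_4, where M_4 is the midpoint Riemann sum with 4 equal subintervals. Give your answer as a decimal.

Exact integral: ∫_3.5^8.5 h(x) dx = 711.25.
M_4 = 709.296875.
Error = 711.25 − 709.296875 = 1.953125.

1.953125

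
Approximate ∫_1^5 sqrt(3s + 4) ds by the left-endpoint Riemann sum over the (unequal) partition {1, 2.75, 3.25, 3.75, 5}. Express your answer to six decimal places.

Subinterval widths: 1.75, 0.5, 0.5, 1.25.
Left endpoints: 1, 2.75, 3.25, 3.75.
f(1) ≈ 2.645751, f(2.75) ≈ 3.500000, f(3.25) ≈ 3.708099, f(3.75) ≈ 3.905125.
Sum = Σ Δs_i · f(s_i).
Sum ≈ 13.115520.

13.115520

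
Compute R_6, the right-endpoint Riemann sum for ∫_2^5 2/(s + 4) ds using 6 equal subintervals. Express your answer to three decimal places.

Δs = (5 − 2)/6 = 0.5.
Right endpoints: 2.5, 3, 3.5, 4, 4.5, 5.
f(2.5) = 4/13, f(3) = 2/7, f(3.5) = 4/15, f(4) = 0.25, f(4.5) = 4/17, f(5) = 2/9.
Sum = Δs · [f(2.5) + f(3) + f(3.5) + ...].
Sum ≈ 0.784.

0.784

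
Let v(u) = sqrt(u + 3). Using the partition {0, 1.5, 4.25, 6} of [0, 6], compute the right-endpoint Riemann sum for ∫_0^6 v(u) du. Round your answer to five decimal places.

15.83658

Subinterval widths: 1.5, 2.75, 1.75.
Right endpoints: 1.5, 4.25, 6.
v(1.5) ≈ 2.12132, v(4.25) ≈ 2.69258, v(6) ≈ 3.00000.
Sum = Σ Δu_i · v(u_i).
Sum ≈ 15.83658.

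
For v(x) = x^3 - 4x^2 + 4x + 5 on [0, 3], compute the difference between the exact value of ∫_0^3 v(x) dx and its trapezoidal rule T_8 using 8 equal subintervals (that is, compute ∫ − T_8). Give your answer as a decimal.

Exact integral: ∫_0^3 v(x) dx = 17.25.
T_8 = 17.28515625.
Error = 17.25 − 17.28515625 = -0.03515625.

-0.03515625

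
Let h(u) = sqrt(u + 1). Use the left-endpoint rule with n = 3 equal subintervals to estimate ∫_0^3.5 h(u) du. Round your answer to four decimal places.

5.0140

Δu = (3.5 − 0)/3 = 7/6.
Left endpoints: 0, 7/6, 7/3.
h(0) ≈ 1.0000, h(7/6) ≈ 1.4720, h(7/3) ≈ 1.8257.
Sum = Δu · [h(0) + h(7/6) + h(7/3)].
Sum ≈ 5.0140.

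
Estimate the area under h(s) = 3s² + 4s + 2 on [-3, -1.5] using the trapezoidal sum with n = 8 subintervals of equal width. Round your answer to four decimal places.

Δs = (-1.5 − (-3))/8 = 0.1875.
h(-3) = 17, h(-2.8125) = 14.48046875, h(-2.625) = 12.171875, h(-2.4375) = 10.07421875, h(-2.25) = 8.1875, h(-2.0625) = 6.51171875, h(-1.875) = 5.046875, h(-1.6875) = 3.79296875, h(-1.5) = 2.75.
T_8 = (Δs/2)·[h(s_0) + 2h(s_1) + ... + 2h(s_{7}) + h(s_8)].
Sum ≈ 13.1514.

13.1514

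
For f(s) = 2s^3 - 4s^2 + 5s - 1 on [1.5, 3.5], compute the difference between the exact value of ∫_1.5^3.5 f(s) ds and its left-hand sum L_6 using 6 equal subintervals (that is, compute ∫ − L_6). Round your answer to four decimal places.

7.7593

Exact integral: ∫_1.5^3.5 f(s) ds ≈ 42.833333.
L_6 ≈ 35.074074.
Error ≈ 42.833333 − 35.074074 ≈ 7.7593.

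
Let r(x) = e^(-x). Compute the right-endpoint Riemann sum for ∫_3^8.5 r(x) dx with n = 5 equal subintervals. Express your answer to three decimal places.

Δx = (8.5 − 3)/5 = 1.1.
Right endpoints: 4.1, 5.2, 6.3, 7.4, 8.5.
r(4.1) ≈ 0.017, r(5.2) ≈ 0.006, r(6.3) ≈ 0.002, r(7.4) ≈ 0.001, r(8.5) ≈ 0.000.
Sum = Δx · [r(4.1) + r(5.2) + r(6.3) + r(7.4) + r(8.5)].
Sum ≈ 0.027.

0.027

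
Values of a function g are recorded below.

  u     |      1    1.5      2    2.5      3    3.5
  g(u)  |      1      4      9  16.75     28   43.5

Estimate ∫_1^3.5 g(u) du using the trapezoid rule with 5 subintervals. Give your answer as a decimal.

40

Δu = 0.5.
T_5 = (0.5/2)·[1 + 2·4 + 2·9 + 2·16.75 + 2·28 + 43.5] = 40.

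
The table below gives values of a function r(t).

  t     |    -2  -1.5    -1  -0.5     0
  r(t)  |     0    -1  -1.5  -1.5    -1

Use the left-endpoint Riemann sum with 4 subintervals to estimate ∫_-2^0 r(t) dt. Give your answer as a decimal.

-2

Δt = 0.5.
Sum = 0.5·[0 + (-1) + (-1.5) + (-1.5)] = -2.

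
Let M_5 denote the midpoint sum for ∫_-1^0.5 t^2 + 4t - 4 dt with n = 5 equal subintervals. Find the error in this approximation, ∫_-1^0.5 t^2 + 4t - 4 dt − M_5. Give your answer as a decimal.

Exact integral: ∫_-1^0.5 f(t) dt = -7.125.
M_5 = -7.13625.
Error = -7.125 − (-7.13625) = 0.01125.

0.01125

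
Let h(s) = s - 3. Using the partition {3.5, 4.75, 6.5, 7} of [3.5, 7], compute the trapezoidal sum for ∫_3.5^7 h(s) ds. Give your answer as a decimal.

Subinterval widths: 1.25, 1.75, 0.5.
h(3.5) = 0.5, h(4.75) = 1.75, h(6.5) = 3.5, h(7) = 4.
On each subinterval the trapezoid contributes (Δs_i/2)·[h(s_{i-1}) + h(s_i)].
Sum = 7.875.

7.875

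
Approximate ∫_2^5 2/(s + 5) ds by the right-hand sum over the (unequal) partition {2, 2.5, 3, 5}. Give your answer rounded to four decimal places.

0.6583

Subinterval widths: 0.5, 0.5, 2.
Right endpoints: 2.5, 3, 5.
f(2.5) = 4/15, f(3) = 0.25, f(5) = 0.2.
Sum = Σ Δs_i · f(s_i).
Sum ≈ 0.6583.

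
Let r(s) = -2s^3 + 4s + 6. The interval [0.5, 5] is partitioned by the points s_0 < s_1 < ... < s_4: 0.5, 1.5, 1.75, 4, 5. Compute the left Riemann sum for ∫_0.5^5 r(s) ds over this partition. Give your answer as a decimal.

-91.8046875

Subinterval widths: 1, 0.25, 2.25, 1.
Left endpoints: 0.5, 1.5, 1.75, 4.
r(0.5) = 7.75, r(1.5) = 5.25, r(1.75) = 2.28125, r(4) = -106.
Sum = Σ Δs_i · r(s_i).
Sum = -91.8046875.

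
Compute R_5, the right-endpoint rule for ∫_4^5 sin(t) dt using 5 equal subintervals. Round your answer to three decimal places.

Δt = (5 − 4)/5 = 0.2.
Right endpoints: 4.2, 4.4, 4.6, 4.8, 5.
f(4.2) ≈ -0.872, f(4.4) ≈ -0.952, f(4.6) ≈ -0.994, f(4.8) ≈ -0.996, f(5) ≈ -0.959.
Sum = Δt · [f(4.2) + f(4.4) + f(4.6) + f(4.8) + f(5)].
Sum ≈ -0.954.

-0.954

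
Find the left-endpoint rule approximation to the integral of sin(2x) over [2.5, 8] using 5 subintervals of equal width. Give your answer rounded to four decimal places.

-0.0216

Δx = (8 − 2.5)/5 = 1.1.
Left endpoints: 2.5, 3.6, 4.7, 5.8, 6.9.
f(2.5) ≈ -0.9589, f(3.6) ≈ 0.7937, f(4.7) ≈ 0.0248, f(5.8) ≈ -0.8228, f(6.9) ≈ 0.9437.
Sum = Δx · [f(2.5) + f(3.6) + f(4.7) + f(5.8) + f(6.9)].
Sum ≈ -0.0216.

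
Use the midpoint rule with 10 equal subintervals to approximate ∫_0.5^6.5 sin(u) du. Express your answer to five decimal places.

-0.10051

Δu = (6.5 − 0.5)/10 = 0.6.
Midpoints: 0.8, 1.4, 2, 2.6, 3.2, 3.8, 4.4, 5, 5.6, 6.2.
f(0.8) ≈ 0.71736, f(1.4) ≈ 0.98545, f(2) ≈ 0.90930, f(2.6) ≈ 0.51550, f(3.2) ≈ -0.05837, f(3.8) ≈ -0.61186, f(4.4) ≈ -0.95160, f(5) ≈ -0.95892, f(5.6) ≈ -0.63127, f(6.2) ≈ -0.08309.
Sum = Δu · [f(0.8) + f(1.4) + f(2) + ...].
Sum ≈ -0.10051.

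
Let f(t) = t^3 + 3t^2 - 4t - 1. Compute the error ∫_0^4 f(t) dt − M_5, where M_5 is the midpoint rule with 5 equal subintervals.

Exact integral: ∫_0^4 f(t) dt = 92.
M_5 = 90.08.
Error = 92 − 90.08 = 1.92.

1.92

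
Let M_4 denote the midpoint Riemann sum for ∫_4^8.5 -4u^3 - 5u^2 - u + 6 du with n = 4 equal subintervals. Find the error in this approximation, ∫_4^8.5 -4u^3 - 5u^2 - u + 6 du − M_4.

Exact integral: ∫_4^8.5 f(u) du = -5882.0625.
M_4 = -5844.09375.
Error = -5882.0625 − (-5844.09375) = -37.96875.

-37.96875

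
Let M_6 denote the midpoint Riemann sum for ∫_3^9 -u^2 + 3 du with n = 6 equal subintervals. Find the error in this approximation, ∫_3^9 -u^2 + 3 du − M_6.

Exact integral: ∫_3^9 f(u) du = -216.
M_6 = -215.5.
Error = -216 − (-215.5) = -0.5.

-0.5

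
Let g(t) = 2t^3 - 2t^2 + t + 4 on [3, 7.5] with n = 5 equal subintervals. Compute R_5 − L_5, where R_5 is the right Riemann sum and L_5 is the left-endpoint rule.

R_5 = 1652.715.
L_5 = 1022.94.
R_5 − L_5 = 629.775.

629.775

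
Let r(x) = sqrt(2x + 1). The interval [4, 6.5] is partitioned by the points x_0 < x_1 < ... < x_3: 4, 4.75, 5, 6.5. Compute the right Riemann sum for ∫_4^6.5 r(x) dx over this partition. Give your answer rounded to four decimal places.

Subinterval widths: 0.75, 0.25, 1.5.
Right endpoints: 4.75, 5, 6.5.
r(4.75) ≈ 3.2404, r(5) ≈ 3.3166, r(6.5) ≈ 3.7417.
Sum = Σ Δx_i · r(x_i).
Sum ≈ 8.8719.

8.8719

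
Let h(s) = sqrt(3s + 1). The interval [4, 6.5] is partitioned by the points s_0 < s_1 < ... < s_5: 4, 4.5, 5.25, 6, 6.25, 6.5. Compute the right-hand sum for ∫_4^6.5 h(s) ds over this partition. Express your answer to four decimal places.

Subinterval widths: 0.5, 0.75, 0.75, 0.25, 0.25.
Right endpoints: 4.5, 5.25, 6, 6.25, 6.5.
h(4.5) ≈ 3.8079, h(5.25) ≈ 4.0927, h(6) ≈ 4.3589, h(6.25) ≈ 4.4441, h(6.5) ≈ 4.5277.
Sum = Σ Δs_i · h(s_i).
Sum ≈ 10.4856.

10.4856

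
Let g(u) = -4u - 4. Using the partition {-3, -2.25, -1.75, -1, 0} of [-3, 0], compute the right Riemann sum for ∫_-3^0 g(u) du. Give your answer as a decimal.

1.25

Subinterval widths: 0.75, 0.5, 0.75, 1.
Right endpoints: -2.25, -1.75, -1, 0.
g(-2.25) = 5, g(-1.75) = 3, g(-1) = 0, g(0) = -4.
Sum = Σ Δu_i · g(u_i).
Sum = 1.25.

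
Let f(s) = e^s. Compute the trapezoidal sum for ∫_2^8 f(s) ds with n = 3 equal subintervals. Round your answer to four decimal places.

3904.4009

Δs = (8 − 2)/3 = 2.
f(2) ≈ 7.3891, f(4) ≈ 54.5982, f(6) ≈ 403.4288, f(8) ≈ 2980.9580.
T_3 = (Δs/2)·[f(s_0) + 2f(s_1) + 2f(s_2) + f(s_3)].
Sum ≈ 3904.4009.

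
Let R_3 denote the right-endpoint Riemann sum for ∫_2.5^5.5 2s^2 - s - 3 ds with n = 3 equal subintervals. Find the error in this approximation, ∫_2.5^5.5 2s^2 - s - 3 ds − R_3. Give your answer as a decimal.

-23.5

Exact integral: ∫_2.5^5.5 f(s) ds = 79.5.
R_3 = 103.
Error = 79.5 − 103 = -23.5.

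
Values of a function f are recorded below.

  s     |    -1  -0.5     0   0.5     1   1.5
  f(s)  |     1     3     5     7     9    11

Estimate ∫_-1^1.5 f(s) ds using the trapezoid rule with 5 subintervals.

Δs = 0.5.
T_5 = (0.5/2)·[1 + 2·3 + 2·5 + 2·7 + 2·9 + 11] = 15.

15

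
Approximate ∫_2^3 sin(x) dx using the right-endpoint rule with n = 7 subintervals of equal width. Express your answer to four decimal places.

0.5180

Δx = (3 − 2)/7 = 1/7.
Right endpoints: 15/7, 16/7, 17/7, 18/7, 19/7, 20/7, 3.
f(15/7) ≈ 0.8408, f(16/7) ≈ 0.7551, f(17/7) ≈ 0.6541, f(18/7) ≈ 0.5398, f(19/7) ≈ 0.4144, f(20/7) ≈ 0.2806, f(3) ≈ 0.1411.
Sum = Δx · [f(15/7) + f(16/7) + f(17/7) + ...].
Sum ≈ 0.5180.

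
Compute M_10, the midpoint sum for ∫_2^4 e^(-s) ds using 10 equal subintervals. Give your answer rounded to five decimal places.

0.11682

Δs = (4 − 2)/10 = 0.2.
Midpoints: 2.1, 2.3, 2.5, 2.7, 2.9, 3.1, 3.3, 3.5, 3.7, 3.9.
f(2.1) ≈ 0.12246, f(2.3) ≈ 0.10026, f(2.5) ≈ 0.08208, f(2.7) ≈ 0.06721, f(2.9) ≈ 0.05502, f(3.1) ≈ 0.04505, f(3.3) ≈ 0.03688, f(3.5) ≈ 0.03020, f(3.7) ≈ 0.02472, f(3.9) ≈ 0.02024.
Sum = Δs · [f(2.1) + f(2.3) + f(2.5) + ...].
Sum ≈ 0.11682.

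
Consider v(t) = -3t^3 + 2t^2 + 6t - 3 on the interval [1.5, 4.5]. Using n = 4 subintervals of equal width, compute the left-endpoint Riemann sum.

-128.8125

Δt = (4.5 − 1.5)/4 = 0.75.
Left endpoints: 1.5, 2.25, 3, 3.75.
v(1.5) = 0.375, v(2.25) = -13.546875, v(3) = -48, v(3.75) = -110.578125.
Sum = Δt · [v(1.5) + v(2.25) + v(3) + v(3.75)].
Sum = -128.8125.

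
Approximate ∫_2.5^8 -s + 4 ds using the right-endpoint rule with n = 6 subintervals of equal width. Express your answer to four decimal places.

-9.3958

Δs = (8 − 2.5)/6 = 11/12.
Right endpoints: 41/12, 13/3, 5.25, 37/6, 85/12, 8.
f(41/12) = 7/12, f(13/3) = -1/3, f(5.25) = -1.25, f(37/6) = -13/6, f(85/12) = -37/12, f(8) = -4.
Sum = Δs · [f(41/12) + f(13/3) + f(5.25) + ...].
Sum ≈ -9.3958.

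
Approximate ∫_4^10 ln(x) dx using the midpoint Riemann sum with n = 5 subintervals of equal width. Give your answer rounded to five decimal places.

11.48960

Δx = (10 − 4)/5 = 1.2.
Midpoints: 4.6, 5.8, 7, 8.2, 9.4.
f(4.6) ≈ 1.52606, f(5.8) ≈ 1.75786, f(7) ≈ 1.94591, f(8.2) ≈ 2.10413, f(9.4) ≈ 2.24071.
Sum = Δx · [f(4.6) + f(5.8) + f(7) + f(8.2) + f(9.4)].
Sum ≈ 11.48960.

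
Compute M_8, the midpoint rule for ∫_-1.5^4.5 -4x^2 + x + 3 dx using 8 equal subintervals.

-97.875

Δx = (4.5 − (-1.5))/8 = 0.75.
Midpoints: -1.125, -0.375, 0.375, 1.125, 1.875, 2.625, 3.375, 4.125.
f(-1.125) = -3.1875, f(-0.375) = 2.0625, f(0.375) = 2.8125, f(1.125) = -0.9375, f(1.875) = -9.1875, f(2.625) = -21.9375, f(3.375) = -39.1875, f(4.125) = -60.9375.
Sum = Δx · [f(-1.125) + f(-0.375) + f(0.375) + ...].
Sum = -97.875.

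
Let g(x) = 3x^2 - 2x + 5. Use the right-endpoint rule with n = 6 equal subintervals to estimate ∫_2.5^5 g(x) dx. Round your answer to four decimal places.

Δx = (5 − 2.5)/6 = 5/12.
Right endpoints: 35/12, 10/3, 3.75, 25/6, 55/12, 5.
g(35/12) = 24.6875, g(10/3) = 95/3, g(3.75) = 39.6875, g(25/6) = 48.75, g(55/12) = 2825/48, g(5) = 70.
Sum = Δx · [g(35/12) + g(10/3) + g(3.75) + ...].
Sum ≈ 114.0191.

114.0191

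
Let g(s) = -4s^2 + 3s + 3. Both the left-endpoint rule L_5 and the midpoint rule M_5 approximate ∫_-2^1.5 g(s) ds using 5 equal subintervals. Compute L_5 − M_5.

-7.84

L_5 = -14.56.
M_5 = -6.72.
L_5 − M_5 = -7.84.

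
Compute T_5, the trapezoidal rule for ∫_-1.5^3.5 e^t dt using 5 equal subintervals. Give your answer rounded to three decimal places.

Δt = (3.5 − (-1.5))/5 = 1.
f(-1.5) ≈ 0.223, f(-0.5) ≈ 0.607, f(0.5) ≈ 1.649, f(1.5) ≈ 4.482, f(2.5) ≈ 12.182, f(3.5) ≈ 33.115.
T_5 = (Δt/2)·[f(t_0) + 2f(t_1) + ... + 2f(t_{4}) + f(t_5)].
Sum ≈ 35.589.

35.589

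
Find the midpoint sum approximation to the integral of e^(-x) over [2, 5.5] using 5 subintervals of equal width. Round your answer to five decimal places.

0.12861

Δx = (5.5 − 2)/5 = 0.7.
Midpoints: 2.35, 3.05, 3.75, 4.45, 5.15.
f(2.35) ≈ 0.09537, f(3.05) ≈ 0.04736, f(3.75) ≈ 0.02352, f(4.45) ≈ 0.01168, f(5.15) ≈ 0.00580.
Sum = Δx · [f(2.35) + f(3.05) + f(3.75) + f(4.45) + f(5.15)].
Sum ≈ 0.12861.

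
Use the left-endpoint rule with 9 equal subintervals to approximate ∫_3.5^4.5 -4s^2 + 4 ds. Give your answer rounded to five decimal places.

Δs = (4.5 − 3.5)/9 = 1/9.
Left endpoints: 3.5, 65/18, 67/18, 23/6, 71/18, 73/18, 25/6, 77/18, 79/18.
f(3.5) = -45, f(65/18) = -3901/81, f(67/18) = -4165/81, f(23/6) = -493/9, f(71/18) = -4717/81, f(73/18) = -5005/81, f(25/6) = -589/9, f(77/18) = -5605/81, f(79/18) = -5917/81.
Sum = Δs · [f(3.5) + f(65/18) + f(67/18) + ...].
Sum ≈ -58.56379.

-58.56379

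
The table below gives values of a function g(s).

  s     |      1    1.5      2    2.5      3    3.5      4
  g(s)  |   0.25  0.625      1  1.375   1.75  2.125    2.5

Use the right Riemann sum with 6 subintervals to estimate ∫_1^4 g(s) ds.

Δs = 0.5.
Sum = 0.5·[0.625 + 1 + 1.375 + 1.75 + 2.125 + 2.5] = 4.6875.

4.6875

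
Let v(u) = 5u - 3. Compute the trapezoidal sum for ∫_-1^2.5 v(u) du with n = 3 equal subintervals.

Δu = (2.5 − (-1))/3 = 7/6.
v(-1) = -8, v(1/6) = -13/6, v(4/3) = 11/3, v(2.5) = 9.5.
T_3 = (Δu/2)·[v(u_0) + 2v(u_1) + 2v(u_2) + v(u_3)].
Sum = 2.625.

2.625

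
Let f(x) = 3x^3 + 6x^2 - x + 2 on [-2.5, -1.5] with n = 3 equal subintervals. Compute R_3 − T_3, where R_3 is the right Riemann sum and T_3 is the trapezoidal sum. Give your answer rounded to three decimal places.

1.958

R_3 ≈ 4.73611.
T_3 ≈ 2.77778.
R_3 − T_3 ≈ 1.958.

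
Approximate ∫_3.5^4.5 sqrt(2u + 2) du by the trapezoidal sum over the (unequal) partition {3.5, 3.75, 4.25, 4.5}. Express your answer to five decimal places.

Subinterval widths: 0.25, 0.5, 0.25.
f(3.5) ≈ 3.00000, f(3.75) ≈ 3.08221, f(4.25) ≈ 3.24037, f(4.5) ≈ 3.31662.
On each subinterval the trapezoid contributes (Δu_i/2)·[f(u_{i-1}) + f(u_i)].
Sum ≈ 3.16054.

3.16054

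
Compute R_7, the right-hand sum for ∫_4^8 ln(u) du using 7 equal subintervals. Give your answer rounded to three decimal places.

Δu = (8 − 4)/7 = 4/7.
Right endpoints: 32/7, 36/7, 40/7, 44/7, 48/7, 52/7, 8.
f(32/7) ≈ 1.520, f(36/7) ≈ 1.638, f(40/7) ≈ 1.743, f(44/7) ≈ 1.838, f(48/7) ≈ 1.925, f(52/7) ≈ 2.005, f(8) ≈ 2.079.
Sum = Δu · [f(32/7) + f(36/7) + f(40/7) + ...].
Sum ≈ 7.285.

7.285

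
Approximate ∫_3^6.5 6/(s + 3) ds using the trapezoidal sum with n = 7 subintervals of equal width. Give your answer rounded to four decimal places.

2.7593

Δs = (6.5 − 3)/7 = 0.5.
f(3) = 1, f(3.5) = 12/13, f(4) = 6/7, f(4.5) = 0.8, f(5) = 0.75, f(5.5) = 12/17, f(6) = 2/3, f(6.5) = 12/19.
T_7 = (Δs/2)·[f(s_0) + 2f(s_1) + ... + 2f(s_{6}) + f(s_7)].
Sum ≈ 2.7593.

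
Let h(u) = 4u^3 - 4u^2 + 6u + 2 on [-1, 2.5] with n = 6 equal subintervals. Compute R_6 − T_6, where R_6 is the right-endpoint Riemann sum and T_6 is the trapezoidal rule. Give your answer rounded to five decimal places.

R_6 ≈ 59.0341435.
T_6 ≈ 39.6383102.
R_6 − T_6 ≈ 19.39583.

19.39583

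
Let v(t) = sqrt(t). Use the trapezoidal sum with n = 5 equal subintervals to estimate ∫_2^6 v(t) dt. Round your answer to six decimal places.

Δt = (6 − 2)/5 = 0.8.
v(2) ≈ 1.414214, v(2.8) ≈ 1.673320, v(3.6) ≈ 1.897367, v(4.4) ≈ 2.097618, v(5.2) ≈ 2.280351, v(6) ≈ 2.449490.
T_5 = (Δt/2)·[v(t_0) + 2v(t_1) + ... + 2v(t_{4}) + v(t_5)].
Sum ≈ 7.904405.

7.904405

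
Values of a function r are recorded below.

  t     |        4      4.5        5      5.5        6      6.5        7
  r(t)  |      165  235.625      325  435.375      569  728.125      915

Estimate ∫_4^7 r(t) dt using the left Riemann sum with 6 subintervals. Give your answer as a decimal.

Δt = 0.5.
Sum = 0.5·[165 + 235.625 + 325 + 435.375 + 569 + 728.125] = 1229.0625.

1229.0625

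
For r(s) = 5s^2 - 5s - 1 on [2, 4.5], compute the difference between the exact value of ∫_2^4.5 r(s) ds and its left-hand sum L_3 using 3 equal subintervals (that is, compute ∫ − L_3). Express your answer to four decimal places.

Exact integral: ∫_2^4.5 r(s) ds ≈ 95.416667.
L_3 ≈ 68.217593.
Error ≈ 95.416667 − 68.217593 ≈ 27.1991.

27.1991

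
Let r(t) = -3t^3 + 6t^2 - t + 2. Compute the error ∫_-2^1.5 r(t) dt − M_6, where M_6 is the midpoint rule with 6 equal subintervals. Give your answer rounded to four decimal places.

0.8188

Exact integral: ∫_-2^1.5 r(t) dt = 38.828125.
M_6 ≈ 38.009332.
Error ≈ 38.828125 − 38.009332 ≈ 0.8188.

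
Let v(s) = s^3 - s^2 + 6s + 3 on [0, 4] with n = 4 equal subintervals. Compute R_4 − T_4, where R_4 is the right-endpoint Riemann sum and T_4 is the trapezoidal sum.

36

R_4 = 142.
T_4 = 106.
R_4 − T_4 = 36.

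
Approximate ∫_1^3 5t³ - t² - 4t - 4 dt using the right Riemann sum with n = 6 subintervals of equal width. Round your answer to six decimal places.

Δt = (3 − 1)/6 = 1/3.
Right endpoints: 4/3, 5/3, 2, 7/3, 8/3, 3.
f(4/3) = 20/27, f(5/3) = 262/27, f(2) = 24, f(7/3) = 1208/27, f(8/3) = 1972/27, f(3) = 110.
Sum = Δt · [f(4/3) + f(5/3) + f(2) + ...].
Sum ≈ 87.407407.

87.407407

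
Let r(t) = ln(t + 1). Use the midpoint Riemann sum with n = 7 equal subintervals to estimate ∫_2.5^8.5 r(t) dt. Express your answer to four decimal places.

Δt = (8.5 − 2.5)/7 = 6/7.
Midpoints: 41/14, 53/14, 65/14, 5.5, 89/14, 101/14, 113/14.
r(41/14) ≈ 1.3683, r(53/14) ≈ 1.5656, r(65/14) ≈ 1.7304, r(5.5) ≈ 1.8718, r(89/14) ≈ 1.9957, r(101/14) ≈ 2.1059, r(113/14) ≈ 2.2051.
Sum = Δt · [r(41/14) + r(53/14) + r(65/14) + ...].
Sum ≈ 11.0081.

11.0081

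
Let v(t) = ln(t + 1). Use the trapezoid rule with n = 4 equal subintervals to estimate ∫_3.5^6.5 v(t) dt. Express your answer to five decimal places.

Δt = (6.5 − 3.5)/4 = 0.75.
v(3.5) ≈ 1.50408, v(4.25) ≈ 1.65823, v(5) ≈ 1.79176, v(5.75) ≈ 1.90954, v(6.5) ≈ 2.01490.
T_4 = (Δt/2)·[v(t_0) + 2v(t_1) + 2v(t_2) + 2v(t_3) + v(t_4)].
Sum ≈ 5.33927.

5.33927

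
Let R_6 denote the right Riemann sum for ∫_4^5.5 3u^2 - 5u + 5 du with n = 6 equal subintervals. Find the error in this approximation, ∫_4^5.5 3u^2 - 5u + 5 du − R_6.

-4.453125

Exact integral: ∫_4^5.5 f(u) du = 74.25.
R_6 = 78.703125.
Error = 74.25 − 78.703125 = -4.453125.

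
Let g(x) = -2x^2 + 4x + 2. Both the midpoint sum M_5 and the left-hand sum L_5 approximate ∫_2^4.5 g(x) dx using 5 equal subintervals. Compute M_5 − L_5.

-5.3125

M_5 = -17.8125.
L_5 = -12.5.
M_5 − L_5 = -5.3125.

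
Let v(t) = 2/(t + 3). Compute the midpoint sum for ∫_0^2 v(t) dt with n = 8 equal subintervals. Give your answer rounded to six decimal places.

Δt = (2 − 0)/8 = 0.25.
Midpoints: 0.125, 0.375, 0.625, 0.875, 1.125, 1.375, 1.625, 1.875.
v(0.125) = 0.64, v(0.375) = 16/27, v(0.625) = 16/29, v(0.875) = 16/31, v(1.125) = 16/33, v(1.375) = 16/35, v(1.625) = 16/37, v(1.875) = 16/39.
Sum = Δt · [v(0.125) + v(0.375) + v(0.625) + ...].
Sum ≈ 1.021281.

1.021281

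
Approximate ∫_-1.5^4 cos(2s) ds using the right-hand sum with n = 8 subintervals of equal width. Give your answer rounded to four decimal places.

0.7635

Δs = (4 − (-1.5))/8 = 0.6875.
Right endpoints: -0.8125, -0.125, 0.5625, 1.25, 1.9375, 2.625, 3.3125, 4.
f(-0.8125) ≈ -0.0542, f(-0.125) ≈ 0.9689, f(0.5625) ≈ 0.4312, f(1.25) ≈ -0.8011, f(1.9375) ≈ -0.7429, f(2.625) ≈ 0.5121, f(3.3125) ≈ 0.9421, f(4) ≈ -0.1455.
Sum = Δs · [f(-0.8125) + f(-0.125) + f(0.5625) + ...].
Sum ≈ 0.7635.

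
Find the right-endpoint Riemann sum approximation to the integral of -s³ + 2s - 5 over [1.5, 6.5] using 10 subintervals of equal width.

Δs = (6.5 − 1.5)/10 = 0.5.
Right endpoints: 2, 2.5, 3, 3.5, 4, 4.5, 5, 5.5, 6, 6.5.
f(2) = -9, f(2.5) = -15.625, f(3) = -26, f(3.5) = -40.875, f(4) = -61, f(4.5) = -87.125, f(5) = -120, f(5.5) = -160.375, f(6) = -209, f(6.5) = -266.625.
Sum = Δs · [f(2) + f(2.5) + f(3) + ...].
Sum = -497.8125.

-497.8125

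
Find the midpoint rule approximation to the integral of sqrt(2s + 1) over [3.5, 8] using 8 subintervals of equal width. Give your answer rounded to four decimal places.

15.8233

Δs = (8 − 3.5)/8 = 0.5625.
Midpoints: 3.78125, 4.34375, 4.90625, 5.46875, 6.03125, 6.59375, 7.15625, 7.71875.
f(3.78125) ≈ 2.9262, f(4.34375) ≈ 3.1125, f(4.90625) ≈ 3.2882, f(5.46875) ≈ 3.4551, f(6.03125) ≈ 3.6142, f(6.59375) ≈ 3.7666, f(7.15625) ≈ 3.9131, f(7.71875) ≈ 4.0543.
Sum = Δs · [f(3.78125) + f(4.34375) + f(4.90625) + ...].
Sum ≈ 15.8233.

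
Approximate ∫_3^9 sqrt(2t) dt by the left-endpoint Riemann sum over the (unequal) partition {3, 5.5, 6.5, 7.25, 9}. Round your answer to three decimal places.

Subinterval widths: 2.5, 1, 0.75, 1.75.
Left endpoints: 3, 5.5, 6.5, 7.25.
f(3) ≈ 2.449, f(5.5) ≈ 3.317, f(6.5) ≈ 3.606, f(7.25) ≈ 3.808.
Sum = Σ Δt_i · f(t_i).
Sum ≈ 18.808.

18.808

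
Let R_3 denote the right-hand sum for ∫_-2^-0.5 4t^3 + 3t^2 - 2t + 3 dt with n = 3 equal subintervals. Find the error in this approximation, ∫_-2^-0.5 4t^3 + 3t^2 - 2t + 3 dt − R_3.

-3.5625

Exact integral: ∫_-2^-0.5 f(t) dt = 0.1875.
R_3 = 3.75.
Error = 0.1875 − 3.75 = -3.5625.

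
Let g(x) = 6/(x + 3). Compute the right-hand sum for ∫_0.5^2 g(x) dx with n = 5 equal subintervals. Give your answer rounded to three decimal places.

Δx = (2 − 0.5)/5 = 0.3.
Right endpoints: 0.8, 1.1, 1.4, 1.7, 2.
g(0.8) = 30/19, g(1.1) = 60/41, g(1.4) = 15/11, g(1.7) = 60/47, g(2) = 1.2.
Sum = Δx · [g(0.8) + g(1.1) + g(1.4) + g(1.7) + g(2)].
Sum ≈ 2.065.

2.065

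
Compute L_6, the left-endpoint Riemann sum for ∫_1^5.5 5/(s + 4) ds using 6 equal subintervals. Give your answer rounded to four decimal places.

Δs = (5.5 − 1)/6 = 0.75.
Left endpoints: 1, 1.75, 2.5, 3.25, 4, 4.75.
f(1) = 1, f(1.75) = 20/23, f(2.5) = 10/13, f(3.25) = 20/29, f(4) = 0.625, f(4.75) = 4/7.
Sum = Δs · [f(1) + f(1.75) + f(2.5) + ...].
Sum ≈ 3.3937.

3.3937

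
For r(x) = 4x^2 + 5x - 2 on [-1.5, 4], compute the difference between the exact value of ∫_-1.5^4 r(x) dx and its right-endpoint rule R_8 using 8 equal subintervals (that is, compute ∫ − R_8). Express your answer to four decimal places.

-30.0924

Exact integral: ∫_-1.5^4 r(x) dx ≈ 113.208333.
R_8 = 143.30078125.
Error ≈ 113.208333 − 143.30078125 ≈ -30.0924.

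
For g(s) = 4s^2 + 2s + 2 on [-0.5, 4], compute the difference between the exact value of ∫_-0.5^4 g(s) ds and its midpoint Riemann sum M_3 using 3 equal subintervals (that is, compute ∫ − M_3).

3.375

Exact integral: ∫_-0.5^4 g(s) ds = 110.25.
M_3 = 106.875.
Error = 110.25 − 106.875 = 3.375.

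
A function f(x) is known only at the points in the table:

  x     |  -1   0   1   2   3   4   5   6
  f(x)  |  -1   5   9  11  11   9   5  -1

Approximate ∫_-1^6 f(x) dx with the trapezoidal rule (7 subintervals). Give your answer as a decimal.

49

Δx = 1.
T_7 = (1/2)·[(-1) + 2·5 + 2·9 + 2·11 + 2·11 + 2·9 + 2·5 + (-1)] = 49.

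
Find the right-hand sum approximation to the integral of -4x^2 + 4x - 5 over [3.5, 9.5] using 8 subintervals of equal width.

Δx = (9.5 − 3.5)/8 = 0.75.
Right endpoints: 4.25, 5, 5.75, 6.5, 7.25, 8, 8.75, 9.5.
f(4.25) = -60.25, f(5) = -85, f(5.75) = -114.25, f(6.5) = -148, f(7.25) = -186.25, f(8) = -229, f(8.75) = -276.25, f(9.5) = -328.
Sum = Δx · [f(4.25) + f(5) + f(5.75) + ...].
Sum = -1070.25.

-1070.25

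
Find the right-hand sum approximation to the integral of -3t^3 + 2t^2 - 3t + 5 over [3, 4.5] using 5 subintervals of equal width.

Δt = (4.5 − 3)/5 = 0.3.
Right endpoints: 3.3, 3.6, 3.9, 4.2, 4.5.
f(3.3) = -90.931, f(3.6) = -119.848, f(3.9) = -154.237, f(4.2) = -194.584, f(4.5) = -241.375.
Sum = Δt · [f(3.3) + f(3.6) + f(3.9) + f(4.2) + f(4.5)].
Sum = -240.2925.

-240.2925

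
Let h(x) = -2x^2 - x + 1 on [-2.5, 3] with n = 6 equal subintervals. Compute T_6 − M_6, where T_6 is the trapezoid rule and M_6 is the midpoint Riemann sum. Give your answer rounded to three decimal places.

-2.311

T_6 ≈ -25.83218.
M_6 ≈ -23.52141.
T_6 − M_6 ≈ -2.311.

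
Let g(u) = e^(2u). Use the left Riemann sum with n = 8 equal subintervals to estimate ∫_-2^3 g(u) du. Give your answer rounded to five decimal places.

Δu = (3 − (-2))/8 = 0.625.
Left endpoints: -2, -1.375, -0.75, -0.125, 0.5, 1.125, 1.75, 2.375.
g(-2) ≈ 0.01832, g(-1.375) ≈ 0.06393, g(-0.75) ≈ 0.22313, g(-0.125) ≈ 0.77880, g(0.5) ≈ 2.71828, g(1.125) ≈ 9.48774, g(1.75) ≈ 33.11545, g(2.375) ≈ 115.58428.
Sum = Δu · [g(-2) + g(-1.375) + g(-0.75) + ...].
Sum ≈ 101.24371.

101.24371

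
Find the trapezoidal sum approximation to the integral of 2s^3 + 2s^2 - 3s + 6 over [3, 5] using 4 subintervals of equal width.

327.5

Δs = (5 − 3)/4 = 0.5.
f(3) = 69, f(3.5) = 105.75, f(4) = 154, f(4.5) = 215.25, f(5) = 291.
T_4 = (Δs/2)·[f(s_0) + 2f(s_1) + 2f(s_2) + 2f(s_3) + f(s_4)].
Sum = 327.5.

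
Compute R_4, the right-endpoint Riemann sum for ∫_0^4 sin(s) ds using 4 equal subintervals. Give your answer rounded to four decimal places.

Δs = (4 − 0)/4 = 1.
Right endpoints: 1, 2, 3, 4.
f(1) ≈ 0.8415, f(2) ≈ 0.9093, f(3) ≈ 0.1411, f(4) ≈ -0.7568.
Sum = Δs · [f(1) + f(2) + f(3) + f(4)].
Sum ≈ 1.1351.

1.1351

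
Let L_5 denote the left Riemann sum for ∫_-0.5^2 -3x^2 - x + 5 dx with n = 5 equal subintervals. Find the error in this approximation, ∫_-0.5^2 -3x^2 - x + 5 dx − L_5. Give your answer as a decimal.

Exact integral: ∫_-0.5^2 f(x) dx = 2.5.
L_5 = 5.625.
Error = 2.5 − 5.625 = -3.125.

-3.125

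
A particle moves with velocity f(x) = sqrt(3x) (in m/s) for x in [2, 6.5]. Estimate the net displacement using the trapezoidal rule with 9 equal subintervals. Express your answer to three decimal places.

Δx = (6.5 − 2)/9 = 0.5.
f(2) ≈ 2.449, f(2.5) ≈ 2.739, f(3) ≈ 3.000, f(3.5) ≈ 3.240, f(4) ≈ 3.464, f(4.5) ≈ 3.674, f(5) ≈ 3.873, f(5.5) ≈ 4.062, f(6) ≈ 4.243, f(6.5) ≈ 4.416.
T_9 = (Δx/2)·[f(x_0) + 2f(x_1) + ... + 2f(x_{8}) + f(x_9)].
Sum ≈ 15.864.

15.864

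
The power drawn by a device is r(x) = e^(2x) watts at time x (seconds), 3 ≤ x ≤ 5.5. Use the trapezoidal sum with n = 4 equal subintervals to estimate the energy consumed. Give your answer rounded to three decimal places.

Δx = (5.5 − 3)/4 = 0.625.
r(3) ≈ 403.429, r(3.625) ≈ 1408.105, r(4.25) ≈ 4914.769, r(4.875) ≈ 17154.229, r(5.5) ≈ 59874.142.
T_4 = (Δx/2)·[r(x_0) + 2r(x_1) + 2r(x_2) + 2r(x_3) + r(x_4)].
Sum ≈ 33509.930.

33509.930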